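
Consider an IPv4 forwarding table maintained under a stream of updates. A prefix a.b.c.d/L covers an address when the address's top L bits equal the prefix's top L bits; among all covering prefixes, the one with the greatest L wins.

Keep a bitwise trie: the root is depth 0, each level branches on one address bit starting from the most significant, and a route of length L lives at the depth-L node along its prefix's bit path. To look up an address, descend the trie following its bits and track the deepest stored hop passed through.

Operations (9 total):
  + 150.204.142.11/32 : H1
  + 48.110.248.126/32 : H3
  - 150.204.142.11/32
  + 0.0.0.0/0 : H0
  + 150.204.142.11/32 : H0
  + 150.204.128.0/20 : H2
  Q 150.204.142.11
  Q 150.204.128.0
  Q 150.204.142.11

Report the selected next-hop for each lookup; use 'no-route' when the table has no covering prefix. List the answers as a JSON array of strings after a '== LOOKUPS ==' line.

Trace:
  + 150.204.142.11/32 (H1) depth=32
  + 48.110.248.126/32 (H3) depth=32
  del 150.204.142.11/32 (clear depth 32)
  + 0.0.0.0/0 (H0) depth=0
  + 150.204.142.11/32 (H0) depth=32
  + 150.204.128.0/20 (H2) depth=20
  Q 150.204.142.11: descend 10010110110011001000111000001011 ; hops seen [H0,H2,H0] ; pick H0
  Q 150.204.128.0: descend 10010110110011001000 ; hops seen [H0,H2] ; pick H2
  Q 150.204.142.11: descend 10010110110011001000111000001011 ; hops seen [H0,H2,H0] ; pick H0

== LOOKUPS ==
["H0","H2","H0"]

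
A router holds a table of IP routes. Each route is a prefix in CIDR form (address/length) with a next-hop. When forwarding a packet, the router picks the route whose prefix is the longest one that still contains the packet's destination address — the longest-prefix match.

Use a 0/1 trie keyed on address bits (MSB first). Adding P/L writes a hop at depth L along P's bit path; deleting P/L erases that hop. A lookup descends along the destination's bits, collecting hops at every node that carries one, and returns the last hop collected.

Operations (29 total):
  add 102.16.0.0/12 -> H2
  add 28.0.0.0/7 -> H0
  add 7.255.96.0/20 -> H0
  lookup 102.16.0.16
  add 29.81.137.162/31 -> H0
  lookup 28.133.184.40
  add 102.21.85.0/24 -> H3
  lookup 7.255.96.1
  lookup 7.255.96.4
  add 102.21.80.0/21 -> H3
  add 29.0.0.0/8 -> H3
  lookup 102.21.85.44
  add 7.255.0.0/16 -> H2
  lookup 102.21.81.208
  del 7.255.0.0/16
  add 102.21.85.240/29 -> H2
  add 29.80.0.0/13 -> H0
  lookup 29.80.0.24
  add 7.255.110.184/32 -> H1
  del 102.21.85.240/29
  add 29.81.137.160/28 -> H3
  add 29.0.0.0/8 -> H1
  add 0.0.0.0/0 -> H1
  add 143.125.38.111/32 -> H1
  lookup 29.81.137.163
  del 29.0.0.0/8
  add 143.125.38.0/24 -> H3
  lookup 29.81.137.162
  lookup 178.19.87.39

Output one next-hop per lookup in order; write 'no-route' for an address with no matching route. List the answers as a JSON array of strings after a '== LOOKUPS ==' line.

Apply in order:
  add 102.16.0.0/12 -> H2 at depth 12
  add 28.0.0.0/7 -> H0 at depth 7
  add 7.255.96.0/20 -> H0 at depth 20
  ? 102.16.0.16  path d0:-→d1:-→d2:-→d3:-→d4:-→d5:-→d6:-→d7:-→d8:-→d9:-→d10:-→d11:-→d12:H2  best=H2
  add 29.81.137.162/31 -> H0 at depth 31
  ? 28.133.184.40  path d0:-→d1:-→d2:-→d3:-→d4:-→d5:-→d6:-→d7:H0  best=H0
  add 102.21.85.0/24 -> H3 at depth 24
  ? 7.255.96.1  path d0:-→d1:-→d2:-→d3:-→d4:-→d5:-→d6:-→d7:-→d8:-→d9:-→d10:-→d11:-→d12:-→d13:-→d14:-→d15:-→d16:-→d17:-→d18:-→d19:-→d20:H0  best=H0
  ? 7.255.96.4  path d0:-→d1:-→d2:-→d3:-→d4:-→d5:-→d6:-→d7:-→d8:-→d9:-→d10:-→d11:-→d12:-→d13:-→d14:-→d15:-→d16:-→d17:-→d18:-→d19:-→d20:H0  best=H0
  add 102.21.80.0/21 -> H3 at depth 21
  add 29.0.0.0/8 -> H3 at depth 8
  ? 102.21.85.44  path d0:-→d1:-→d2:-→d3:-→d4:-→d5:-→d6:-→d7:-→d8:-→d9:-→d10:-→d11:-→d12:H2→d13:-→d14:-→d15:-→d16:-→d17:-→d18:-→d19:-→d20:-→d21:H3→d22:-→d23:-→d24:H3  best=H3
  add 7.255.0.0/16 -> H2 at depth 16
  ? 102.21.81.208  path d0:-→d1:-→d2:-→d3:-→d4:-→d5:-→d6:-→d7:-→d8:-→d9:-→d10:-→d11:-→d12:H2→d13:-→d14:-→d15:-→d16:-→d17:-→d18:-→d19:-→d20:-→d21:H3  best=H3
  - 7.255.0.0/16 clear@16
  add 102.21.85.240/29 -> H2 at depth 29
  add 29.80.0.0/13 -> H0 at depth 13
  ? 29.80.0.24  path d0:-→d1:-→d2:-→d3:-→d4:-→d5:-→d6:-→d7:H0→d8:H3→d9:-→d10:-→d11:-→d12:-→d13:H0→d14:-→d15:-  best=H0
  add 7.255.110.184/32 -> H1 at depth 32
  - 102.21.85.240/29 clear@29
  add 29.81.137.160/28 -> H3 at depth 28
  add 29.0.0.0/8 -> H1 at depth 8
  add 0.0.0.0/0 -> H1 at depth 0
  add 143.125.38.111/32 -> H1 at depth 32
  ? 29.81.137.163  path d0:H1→d1:-→d2:-→d3:-→d4:-→d5:-→d6:-→d7:H0→d8:H1→d9:-→d10:-→d11:-→d12:-→d13:H0→d14:-→d15:-→d16:-→d17:-→d18:-→d19:-→d20:-→d21:-→d22:-→d23:-→d24:-→d25:-→d26:-→d27:-→d28:H3→d29:-→d30:-→d31:H0  best=H0
  - 29.0.0.0/8 clear@8
  add 143.125.38.0/24 -> H3 at depth 24
  ? 29.81.137.162  path d0:H1→d1:-→d2:-→d3:-→d4:-→d5:-→d6:-→d7:H0→d8:-→d9:-→d10:-→d11:-→d12:-→d13:H0→d14:-→d15:-→d16:-→d17:-→d18:-→d19:-→d20:-→d21:-→d22:-→d23:-→d24:-→d25:-→d26:-→d27:-→d28:H3→d29:-→d30:-→d31:H0  best=H0
  ? 178.19.87.39  path d0:H1→d1:-→d2:-  best=H1

== LOOKUPS ==
["H2","H0","H0","H0","H3","H3","H0","H0","H0","H1"]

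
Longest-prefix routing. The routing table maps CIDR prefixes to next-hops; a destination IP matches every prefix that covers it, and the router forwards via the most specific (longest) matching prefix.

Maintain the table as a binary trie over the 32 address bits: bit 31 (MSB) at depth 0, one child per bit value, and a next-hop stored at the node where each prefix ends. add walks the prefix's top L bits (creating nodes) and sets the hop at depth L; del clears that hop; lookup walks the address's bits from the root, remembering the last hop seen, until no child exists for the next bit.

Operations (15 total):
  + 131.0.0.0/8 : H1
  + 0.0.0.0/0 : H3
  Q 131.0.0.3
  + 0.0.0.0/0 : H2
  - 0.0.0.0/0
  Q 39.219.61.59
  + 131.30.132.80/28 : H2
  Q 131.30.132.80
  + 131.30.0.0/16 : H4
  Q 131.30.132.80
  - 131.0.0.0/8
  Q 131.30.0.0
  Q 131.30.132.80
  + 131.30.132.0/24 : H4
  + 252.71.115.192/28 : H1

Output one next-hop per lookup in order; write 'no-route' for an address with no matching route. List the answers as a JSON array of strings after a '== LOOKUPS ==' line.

Apply in order:
  add 131.0.0.0/8 -> H1 at depth 8
  add 0.0.0.0/0 -> H3 at depth 0
  Q 131.0.0.3: descend 10000011 ; hops seen [H3,H1] ; pick H1
  add 0.0.0.0/0 -> H2 at depth 0
  - 0.0.0.0/0 clear@0
  Q 39.219.61.59: descend ε ; hops seen [∅] ; pick no-route
  add 131.30.132.80/28 -> H2 at depth 28
  Q 131.30.132.80: descend 1000001100011110100001000101 ; hops seen [H1,H2] ; pick H2
  add 131.30.0.0/16 -> H4 at depth 16
  Q 131.30.132.80: descend 1000001100011110100001000101 ; hops seen [H1,H4,H2] ; pick H2
  - 131.0.0.0/8 clear@8
  Q 131.30.0.0: descend 1000001100011110 ; hops seen [H4] ; pick H4
  Q 131.30.132.80: descend 1000001100011110100001000101 ; hops seen [H4,H2] ; pick H2
  add 131.30.132.0/24 -> H4 at depth 24
  add 252.71.115.192/28 -> H1 at depth 28

== LOOKUPS ==
["H1","no-route","H2","H2","H4","H2"]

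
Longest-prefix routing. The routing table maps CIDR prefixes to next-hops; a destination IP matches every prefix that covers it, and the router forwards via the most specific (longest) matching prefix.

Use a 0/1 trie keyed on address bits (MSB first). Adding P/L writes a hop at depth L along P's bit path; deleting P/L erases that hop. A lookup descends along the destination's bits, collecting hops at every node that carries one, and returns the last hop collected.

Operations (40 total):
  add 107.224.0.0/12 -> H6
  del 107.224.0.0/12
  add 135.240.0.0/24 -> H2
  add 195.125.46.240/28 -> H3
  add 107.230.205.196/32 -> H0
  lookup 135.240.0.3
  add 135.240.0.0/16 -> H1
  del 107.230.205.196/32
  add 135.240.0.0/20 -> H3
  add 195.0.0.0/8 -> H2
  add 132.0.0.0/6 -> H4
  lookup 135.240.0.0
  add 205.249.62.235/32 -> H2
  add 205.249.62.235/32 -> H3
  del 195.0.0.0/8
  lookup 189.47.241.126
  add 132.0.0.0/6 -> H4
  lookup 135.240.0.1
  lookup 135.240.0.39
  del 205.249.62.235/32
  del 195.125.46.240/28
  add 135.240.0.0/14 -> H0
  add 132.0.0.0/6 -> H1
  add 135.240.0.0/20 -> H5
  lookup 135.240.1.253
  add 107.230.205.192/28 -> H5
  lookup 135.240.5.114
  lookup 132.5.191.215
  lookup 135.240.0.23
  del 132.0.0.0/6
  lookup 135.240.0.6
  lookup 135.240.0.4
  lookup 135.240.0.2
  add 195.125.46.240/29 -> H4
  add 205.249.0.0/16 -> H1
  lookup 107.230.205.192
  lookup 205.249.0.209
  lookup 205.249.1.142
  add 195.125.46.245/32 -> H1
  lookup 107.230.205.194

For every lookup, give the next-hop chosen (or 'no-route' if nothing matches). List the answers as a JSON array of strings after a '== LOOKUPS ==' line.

Apply in order:
  add 107.224.0.0/12 -> H6 at depth 12
  del 107.224.0.0/12 (clear depth 12)
  add 135.240.0.0/24 -> H2 at depth 24
  add 195.125.46.240/28 -> H3 at depth 28
  add 107.230.205.196/32 -> H0 at depth 32
  Q 135.240.0.3: descend 100001111111000000000000 ; hops seen [H2] ; pick H2
  add 135.240.0.0/16 -> H1 at depth 16
  del 107.230.205.196/32 (clear depth 32)
  add 135.240.0.0/20 -> H3 at depth 20
  add 195.0.0.0/8 -> H2 at depth 8
  add 132.0.0.0/6 -> H4 at depth 6
  Q 135.240.0.0: descend 100001111111000000000000 ; hops seen [H4,H1,H3,H2] ; pick H2
  add 205.249.62.235/32 -> H2 at depth 32
  add 205.249.62.235/32 -> H3 at depth 32
  del 195.0.0.0/8 (clear depth 8)
  Q 189.47.241.126: descend 10 ; hops seen [∅] ; pick no-route
  add 132.0.0.0/6 -> H4 at depth 6
  Q 135.240.0.1: descend 100001111111000000000000 ; hops seen [H4,H1,H3,H2] ; pick H2
  Q 135.240.0.39: descend 100001111111000000000000 ; hops seen [H4,H1,H3,H2] ; pick H2
  del 205.249.62.235/32 (clear depth 32)
  del 195.125.46.240/28 (clear depth 28)
  add 135.240.0.0/14 -> H0 at depth 14
  add 132.0.0.0/6 -> H1 at depth 6
  add 135.240.0.0/20 -> H5 at depth 20
  Q 135.240.1.253: descend 10000111111100000000000 ; hops seen [H1,H0,H1,H5] ; pick H5
  add 107.230.205.192/28 -> H5 at depth 28
  Q 135.240.5.114: descend 100001111111000000000 ; hops seen [H1,H0,H1,H5] ; pick H5
  Q 132.5.191.215: descend 100001 ; hops seen [H1] ; pick H1
  Q 135.240.0.23: descend 100001111111000000000000 ; hops seen [H1,H0,H1,H5,H2] ; pick H2
  del 132.0.0.0/6 (clear depth 6)
  Q 135.240.0.6: descend 100001111111000000000000 ; hops seen [H0,H1,H5,H2] ; pick H2
  Q 135.240.0.4: descend 100001111111000000000000 ; hops seen [H0,H1,H5,H2] ; pick H2
  Q 135.240.0.2: descend 100001111111000000000000 ; hops seen [H0,H1,H5,H2] ; pick H2
  add 195.125.46.240/29 -> H4 at depth 29
  add 205.249.0.0/16 -> H1 at depth 16
  Q 107.230.205.192: descend 01101011111001101100110111000 ; hops seen [H5] ; pick H5
  Q 205.249.0.209: descend 110011011111100100 ; hops seen [H1] ; pick H1
  Q 205.249.1.142: descend 110011011111100100 ; hops seen [H1] ; pick H1
  add 195.125.46.245/32 -> H1 at depth 32
  Q 107.230.205.194: descend 01101011111001101100110111000 ; hops seen [H5] ; pick H5

== LOOKUPS ==
["H2","H2","no-route","H2","H2","H5","H5","H1","H2","H2","H2","H2","H5","H1","H1","H5"]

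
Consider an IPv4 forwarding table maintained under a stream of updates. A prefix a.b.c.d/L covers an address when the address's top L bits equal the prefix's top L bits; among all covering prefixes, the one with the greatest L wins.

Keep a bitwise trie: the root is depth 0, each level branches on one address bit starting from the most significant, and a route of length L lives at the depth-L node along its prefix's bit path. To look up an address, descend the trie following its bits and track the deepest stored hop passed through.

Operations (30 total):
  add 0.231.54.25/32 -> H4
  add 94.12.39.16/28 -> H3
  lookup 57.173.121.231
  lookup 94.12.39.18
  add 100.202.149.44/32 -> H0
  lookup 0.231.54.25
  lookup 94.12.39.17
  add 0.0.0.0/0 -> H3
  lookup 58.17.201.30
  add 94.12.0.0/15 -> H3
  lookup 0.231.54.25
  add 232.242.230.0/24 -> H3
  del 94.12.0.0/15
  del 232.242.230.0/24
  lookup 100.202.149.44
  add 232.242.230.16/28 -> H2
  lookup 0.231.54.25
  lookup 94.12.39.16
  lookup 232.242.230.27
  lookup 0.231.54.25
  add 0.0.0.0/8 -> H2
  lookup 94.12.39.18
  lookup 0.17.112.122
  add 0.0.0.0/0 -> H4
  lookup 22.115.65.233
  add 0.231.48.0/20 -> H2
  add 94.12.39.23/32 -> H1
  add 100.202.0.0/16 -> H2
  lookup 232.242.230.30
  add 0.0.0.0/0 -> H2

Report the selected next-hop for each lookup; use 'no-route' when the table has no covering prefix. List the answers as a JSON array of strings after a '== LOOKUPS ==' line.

Apply in order:
  + 0.231.54.25/32 (H4) depth=32
  + 94.12.39.16/28 (H3) depth=28
  ? 57.173.121.231  path d0:-→d1:-→d2:-  best=no-route
  ? 94.12.39.18  path d0:-→d1:-→d2:-→d3:-→d4:-→d5:-→d6:-→d7:-→d8:-→d9:-→d10:-→d11:-→d12:-→d13:-→d14:-→d15:-→d16:-→d17:-→d18:-→d19:-→d20:-→d21:-→d22:-→d23:-→d24:-→d25:-→d26:-→d27:-→d28:H3  best=H3
  + 100.202.149.44/32 (H0) depth=32
  ? 0.231.54.25  path d0:-→d1:-→d2:-→d3:-→d4:-→d5:-→d6:-→d7:-→d8:-→d9:-→d10:-→d11:-→d12:-→d13:-→d14:-→d15:-→d16:-→d17:-→d18:-→d19:-→d20:-→d21:-→d22:-→d23:-→d24:-→d25:-→d26:-→d27:-→d28:-→d29:-→d30:-→d31:-→d32:H4  best=H4
  ? 94.12.39.17  path d0:-→d1:-→d2:-→d3:-→d4:-→d5:-→d6:-→d7:-→d8:-→d9:-→d10:-→d11:-→d12:-→d13:-→d14:-→d15:-→d16:-→d17:-→d18:-→d19:-→d20:-→d21:-→d22:-→d23:-→d24:-→d25:-→d26:-→d27:-→d28:H3  best=H3
  + 0.0.0.0/0 (H3) depth=0
  ? 58.17.201.30  path d0:H3→d1:-→d2:-  best=H3
  + 94.12.0.0/15 (H3) depth=15
  ? 0.231.54.25  path d0:H3→d1:-→d2:-→d3:-→d4:-→d5:-→d6:-→d7:-→d8:-→d9:-→d10:-→d11:-→d12:-→d13:-→d14:-→d15:-→d16:-→d17:-→d18:-→d19:-→d20:-→d21:-→d22:-→d23:-→d24:-→d25:-→d26:-→d27:-→d28:-→d29:-→d30:-→d31:-→d32:H4  best=H4
  + 232.242.230.0/24 (H3) depth=24
  del 94.12.0.0/15 (clear depth 15)
  del 232.242.230.0/24 (clear depth 24)
  ? 100.202.149.44  path d0:H3→d1:-→d2:-→d3:-→d4:-→d5:-→d6:-→d7:-→d8:-→d9:-→d10:-→d11:-→d12:-→d13:-→d14:-→d15:-→d16:-→d17:-→d18:-→d19:-→d20:-→d21:-→d22:-→d23:-→d24:-→d25:-→d26:-→d27:-→d28:-→d29:-→d30:-→d31:-→d32:H0  best=H0
  + 232.242.230.16/28 (H2) depth=28
  ? 0.231.54.25  path d0:H3→d1:-→d2:-→d3:-→d4:-→d5:-→d6:-→d7:-→d8:-→d9:-→d10:-→d11:-→d12:-→d13:-→d14:-→d15:-→d16:-→d17:-→d18:-→d19:-→d20:-→d21:-→d22:-→d23:-→d24:-→d25:-→d26:-→d27:-→d28:-→d29:-→d30:-→d31:-→d32:H4  best=H4
  ? 94.12.39.16  path d0:H3→d1:-→d2:-→d3:-→d4:-→d5:-→d6:-→d7:-→d8:-→d9:-→d10:-→d11:-→d12:-→d13:-→d14:-→d15:-→d16:-→d17:-→d18:-→d19:-→d20:-→d21:-→d22:-→d23:-→d24:-→d25:-→d26:-→d27:-→d28:H3  best=H3
  ? 232.242.230.27  path d0:H3→d1:-→d2:-→d3:-→d4:-→d5:-→d6:-→d7:-→d8:-→d9:-→d10:-→d11:-→d12:-→d13:-→d14:-→d15:-→d16:-→d17:-→d18:-→d19:-→d20:-→d21:-→d22:-→d23:-→d24:-→d25:-→d26:-→d27:-→d28:H2  best=H2
  ? 0.231.54.25  path d0:H3→d1:-→d2:-→d3:-→d4:-→d5:-→d6:-→d7:-→d8:-→d9:-→d10:-→d11:-→d12:-→d13:-→d14:-→d15:-→d16:-→d17:-→d18:-→d19:-→d20:-→d21:-→d22:-→d23:-→d24:-→d25:-→d26:-→d27:-→d28:-→d29:-→d30:-→d31:-→d32:H4  best=H4
  + 0.0.0.0/8 (H2) depth=8
  ? 94.12.39.18  path d0:H3→d1:-→d2:-→d3:-→d4:-→d5:-→d6:-→d7:-→d8:-→d9:-→d10:-→d11:-→d12:-→d13:-→d14:-→d15:-→d16:-→d17:-→d18:-→d19:-→d20:-→d21:-→d22:-→d23:-→d24:-→d25:-→d26:-→d27:-→d28:H3  best=H3
  ? 0.17.112.122  path d0:H3→d1:-→d2:-→d3:-→d4:-→d5:-→d6:-→d7:-→d8:H2  best=H2
  + 0.0.0.0/0 (H4) depth=0
  ? 22.115.65.233  path d0:H4→d1:-→d2:-→d3:-  best=H4
  + 0.231.48.0/20 (H2) depth=20
  + 94.12.39.23/32 (H1) depth=32
  + 100.202.0.0/16 (H2) depth=16
  ? 232.242.230.30  path d0:H4→d1:-→d2:-→d3:-→d4:-→d5:-→d6:-→d7:-→d8:-→d9:-→d10:-→d11:-→d12:-→d13:-→d14:-→d15:-→d16:-→d17:-→d18:-→d19:-→d20:-→d21:-→d22:-→d23:-→d24:-→d25:-→d26:-→d27:-→d28:H2  best=H2
  + 0.0.0.0/0 (H2) depth=0

== LOOKUPS ==
["no-route","H3","H4","H3","H3","H4","H0","H4","H3","H2","H4","H3","H2","H4","H2"]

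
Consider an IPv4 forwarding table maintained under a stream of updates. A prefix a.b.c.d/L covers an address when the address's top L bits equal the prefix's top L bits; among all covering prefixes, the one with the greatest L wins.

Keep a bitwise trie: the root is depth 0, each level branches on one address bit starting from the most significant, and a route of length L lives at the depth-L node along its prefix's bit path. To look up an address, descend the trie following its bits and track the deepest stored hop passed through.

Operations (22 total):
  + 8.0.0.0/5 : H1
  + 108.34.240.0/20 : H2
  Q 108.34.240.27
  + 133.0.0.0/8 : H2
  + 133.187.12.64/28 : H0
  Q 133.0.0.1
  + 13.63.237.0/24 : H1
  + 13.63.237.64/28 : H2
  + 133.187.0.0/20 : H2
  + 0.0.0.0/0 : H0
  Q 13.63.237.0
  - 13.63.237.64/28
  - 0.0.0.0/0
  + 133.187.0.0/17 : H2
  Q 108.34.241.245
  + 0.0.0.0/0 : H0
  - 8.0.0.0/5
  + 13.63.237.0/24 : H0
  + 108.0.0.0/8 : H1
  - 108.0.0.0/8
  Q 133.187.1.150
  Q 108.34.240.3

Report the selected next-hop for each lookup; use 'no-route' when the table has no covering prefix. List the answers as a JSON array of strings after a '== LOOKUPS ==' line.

Apply in order:
  + 8.0.0.0/5 (H1) depth=5
  + 108.34.240.0/20 (H2) depth=20
  Q 108.34.240.27: descend 01101100001000101111 ; hops seen [H2] ; pick H2
  + 133.0.0.0/8 (H2) depth=8
  + 133.187.12.64/28 (H0) depth=28
  Q 133.0.0.1: descend 10000101 ; hops seen [H2] ; pick H2
  + 13.63.237.0/24 (H1) depth=24
  + 13.63.237.64/28 (H2) depth=28
  + 133.187.0.0/20 (H2) depth=20
  + 0.0.0.0/0 (H0) depth=0
  Q 13.63.237.0: descend 0000110100111111111011010 ; hops seen [H0,H1,H1] ; pick H1
  - 13.63.237.64/28 clear@28
  - 0.0.0.0/0 clear@0
  + 133.187.0.0/17 (H2) depth=17
  Q 108.34.241.245: descend 01101100001000101111 ; hops seen [H2] ; pick H2
  + 0.0.0.0/0 (H0) depth=0
  - 8.0.0.0/5 clear@5
  + 13.63.237.0/24 (H0) depth=24
  + 108.0.0.0/8 (H1) depth=8
  - 108.0.0.0/8 clear@8
  Q 133.187.1.150: descend 10000101101110110000 ; hops seen [H0,H2,H2,H2] ; pick H2
  Q 108.34.240.3: descend 01101100001000101111 ; hops seen [H0,H2] ; pick H2

== LOOKUPS ==
["H2","H2","H1","H2","H2","H2"]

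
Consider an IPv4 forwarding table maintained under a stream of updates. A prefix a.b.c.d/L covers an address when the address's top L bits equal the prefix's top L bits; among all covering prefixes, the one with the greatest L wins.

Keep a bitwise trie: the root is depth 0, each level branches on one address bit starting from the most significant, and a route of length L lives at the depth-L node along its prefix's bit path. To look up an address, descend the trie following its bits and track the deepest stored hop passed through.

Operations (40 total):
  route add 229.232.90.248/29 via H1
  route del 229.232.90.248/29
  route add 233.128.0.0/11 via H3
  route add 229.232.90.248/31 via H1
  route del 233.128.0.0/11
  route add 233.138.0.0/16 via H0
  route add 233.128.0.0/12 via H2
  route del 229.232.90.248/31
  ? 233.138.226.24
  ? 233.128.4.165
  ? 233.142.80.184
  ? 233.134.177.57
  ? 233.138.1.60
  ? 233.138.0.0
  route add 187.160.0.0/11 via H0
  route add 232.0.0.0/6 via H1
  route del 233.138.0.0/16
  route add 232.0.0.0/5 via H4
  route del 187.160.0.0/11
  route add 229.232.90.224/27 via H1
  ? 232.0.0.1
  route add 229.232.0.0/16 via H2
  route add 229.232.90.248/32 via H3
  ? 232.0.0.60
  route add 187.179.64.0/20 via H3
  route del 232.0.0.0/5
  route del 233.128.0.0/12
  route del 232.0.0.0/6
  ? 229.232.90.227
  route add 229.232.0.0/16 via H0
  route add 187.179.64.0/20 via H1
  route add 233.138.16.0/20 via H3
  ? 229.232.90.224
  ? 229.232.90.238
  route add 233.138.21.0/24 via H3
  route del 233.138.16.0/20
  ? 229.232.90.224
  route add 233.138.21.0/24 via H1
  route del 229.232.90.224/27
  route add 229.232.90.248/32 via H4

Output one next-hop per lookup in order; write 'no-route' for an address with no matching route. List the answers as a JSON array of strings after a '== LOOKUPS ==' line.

Process each operation:
  add 229.232.90.248/29 -> H1 at depth 29
  - 229.232.90.248/29 clear@29
  add 233.128.0.0/11 -> H3 at depth 11
  add 229.232.90.248/31 -> H1 at depth 31
  - 233.128.0.0/11 clear@11
  add 233.138.0.0/16 -> H0 at depth 16
  add 233.128.0.0/12 -> H2 at depth 12
  - 229.232.90.248/31 clear@31
  ? 233.138.226.24  path d0:-→d1:-→d2:-→d3:-→d4:-→d5:-→d6:-→d7:-→d8:-→d9:-→d10:-→d11:-→d12:H2→d13:-→d14:-→d15:-→d16:H0  best=H0
  ? 233.128.4.165  path d0:-→d1:-→d2:-→d3:-→d4:-→d5:-→d6:-→d7:-→d8:-→d9:-→d10:-→d11:-→d12:H2  best=H2
  ? 233.142.80.184  path d0:-→d1:-→d2:-→d3:-→d4:-→d5:-→d6:-→d7:-→d8:-→d9:-→d10:-→d11:-→d12:H2→d13:-  best=H2
  ? 233.134.177.57  path d0:-→d1:-→d2:-→d3:-→d4:-→d5:-→d6:-→d7:-→d8:-→d9:-→d10:-→d11:-→d12:H2  best=H2
  ? 233.138.1.60  path d0:-→d1:-→d2:-→d3:-→d4:-→d5:-→d6:-→d7:-→d8:-→d9:-→d10:-→d11:-→d12:H2→d13:-→d14:-→d15:-→d16:H0  best=H0
  ? 233.138.0.0  path d0:-→d1:-→d2:-→d3:-→d4:-→d5:-→d6:-→d7:-→d8:-→d9:-→d10:-→d11:-→d12:H2→d13:-→d14:-→d15:-→d16:H0  best=H0
  add 187.160.0.0/11 -> H0 at depth 11
  add 232.0.0.0/6 -> H1 at depth 6
  - 233.138.0.0/16 clear@16
  add 232.0.0.0/5 -> H4 at depth 5
  - 187.160.0.0/11 clear@11
  add 229.232.90.224/27 -> H1 at depth 27
  ? 232.0.0.1  path d0:-→d1:-→d2:-→d3:-→d4:-→d5:H4→d6:H1→d7:-  best=H1
  add 229.232.0.0/16 -> H2 at depth 16
  add 229.232.90.248/32 -> H3 at depth 32
  ? 232.0.0.60  path d0:-→d1:-→d2:-→d3:-→d4:-→d5:H4→d6:H1→d7:-  best=H1
  add 187.179.64.0/20 -> H3 at depth 20
  - 232.0.0.0/5 clear@5
  - 233.128.0.0/12 clear@12
  - 232.0.0.0/6 clear@6
  ? 229.232.90.227  path d0:-→d1:-→d2:-→d3:-→d4:-→d5:-→d6:-→d7:-→d8:-→d9:-→d10:-→d11:-→d12:-→d13:-→d14:-→d15:-→d16:H2→d17:-→d18:-→d19:-→d20:-→d21:-→d22:-→d23:-→d24:-→d25:-→d26:-→d27:H1  best=H1
  add 229.232.0.0/16 -> H0 at depth 16
  add 187.179.64.0/20 -> H1 at depth 20
  add 233.138.16.0/20 -> H3 at depth 20
  ? 229.232.90.224  path d0:-→d1:-→d2:-→d3:-→d4:-→d5:-→d6:-→d7:-→d8:-→d9:-→d10:-→d11:-→d12:-→d13:-→d14:-→d15:-→d16:H0→d17:-→d18:-→d19:-→d20:-→d21:-→d22:-→d23:-→d24:-→d25:-→d26:-→d27:H1  best=H1
  ? 229.232.90.238  path d0:-→d1:-→d2:-→d3:-→d4:-→d5:-→d6:-→d7:-→d8:-→d9:-→d10:-→d11:-→d12:-→d13:-→d14:-→d15:-→d16:H0→d17:-→d18:-→d19:-→d20:-→d21:-→d22:-→d23:-→d24:-→d25:-→d26:-→d27:H1  best=H1
  add 233.138.21.0/24 -> H3 at depth 24
  - 233.138.16.0/20 clear@20
  ? 229.232.90.224  path d0:-→d1:-→d2:-→d3:-→d4:-→d5:-→d6:-→d7:-→d8:-→d9:-→d10:-→d11:-→d12:-→d13:-→d14:-→d15:-→d16:H0→d17:-→d18:-→d19:-→d20:-→d21:-→d22:-→d23:-→d24:-→d25:-→d26:-→d27:H1  best=H1
  add 233.138.21.0/24 -> H1 at depth 24
  - 229.232.90.224/27 clear@27
  add 229.232.90.248/32 -> H4 at depth 32

== LOOKUPS ==
["H0","H2","H2","H2","H0","H0","H1","H1","H1","H1","H1","H1"]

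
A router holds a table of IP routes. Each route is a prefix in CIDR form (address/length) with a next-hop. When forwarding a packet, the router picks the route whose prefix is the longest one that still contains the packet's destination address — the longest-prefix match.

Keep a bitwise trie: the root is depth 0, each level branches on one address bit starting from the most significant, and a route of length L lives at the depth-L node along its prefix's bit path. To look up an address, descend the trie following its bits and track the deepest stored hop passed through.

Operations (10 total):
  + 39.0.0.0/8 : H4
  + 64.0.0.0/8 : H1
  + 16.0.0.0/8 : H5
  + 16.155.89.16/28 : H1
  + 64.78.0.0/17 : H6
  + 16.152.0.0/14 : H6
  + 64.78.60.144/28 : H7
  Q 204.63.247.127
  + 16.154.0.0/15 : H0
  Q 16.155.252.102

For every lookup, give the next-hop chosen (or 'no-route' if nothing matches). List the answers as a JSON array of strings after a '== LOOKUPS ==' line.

Process each operation:
  add 39.0.0.0/8 -> H4 at depth 8
  add 64.0.0.0/8 -> H1 at depth 8
  add 16.0.0.0/8 -> H5 at depth 8
  add 16.155.89.16/28 -> H1 at depth 28
  add 64.78.0.0/17 -> H6 at depth 17
  add 16.152.0.0/14 -> H6 at depth 14
  add 64.78.60.144/28 -> H7 at depth 28
  Q 204.63.247.127: descend ε ; hops seen [∅] ; pick no-route
  add 16.154.0.0/15 -> H0 at depth 15
  Q 16.155.252.102: descend 0001000010011011 ; hops seen [H5,H6,H0] ; pick H0

== LOOKUPS ==
["no-route","H0"]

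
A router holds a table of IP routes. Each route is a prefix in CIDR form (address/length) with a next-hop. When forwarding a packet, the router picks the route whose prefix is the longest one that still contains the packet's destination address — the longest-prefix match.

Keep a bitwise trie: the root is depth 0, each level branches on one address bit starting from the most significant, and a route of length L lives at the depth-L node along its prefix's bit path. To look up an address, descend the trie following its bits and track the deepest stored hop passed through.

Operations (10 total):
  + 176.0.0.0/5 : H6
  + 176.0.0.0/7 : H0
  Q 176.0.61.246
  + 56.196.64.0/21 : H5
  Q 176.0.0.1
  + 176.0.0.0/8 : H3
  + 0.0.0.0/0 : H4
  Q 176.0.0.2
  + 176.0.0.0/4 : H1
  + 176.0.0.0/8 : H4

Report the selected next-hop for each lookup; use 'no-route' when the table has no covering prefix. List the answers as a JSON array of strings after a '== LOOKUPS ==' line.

Trace:
  add 176.0.0.0/5 -> H6 at depth 5
  add 176.0.0.0/7 -> H0 at depth 7
  Q 176.0.61.246: descend 1011000 ; hops seen [H6,H0] ; pick H0
  add 56.196.64.0/21 -> H5 at depth 21
  Q 176.0.0.1: descend 1011000 ; hops seen [H6,H0] ; pick H0
  add 176.0.0.0/8 -> H3 at depth 8
  add 0.0.0.0/0 -> H4 at depth 0
  Q 176.0.0.2: descend 10110000 ; hops seen [H4,H6,H0,H3] ; pick H3
  add 176.0.0.0/4 -> H1 at depth 4
  add 176.0.0.0/8 -> H4 at depth 8

== LOOKUPS ==
["H0","H0","H3"]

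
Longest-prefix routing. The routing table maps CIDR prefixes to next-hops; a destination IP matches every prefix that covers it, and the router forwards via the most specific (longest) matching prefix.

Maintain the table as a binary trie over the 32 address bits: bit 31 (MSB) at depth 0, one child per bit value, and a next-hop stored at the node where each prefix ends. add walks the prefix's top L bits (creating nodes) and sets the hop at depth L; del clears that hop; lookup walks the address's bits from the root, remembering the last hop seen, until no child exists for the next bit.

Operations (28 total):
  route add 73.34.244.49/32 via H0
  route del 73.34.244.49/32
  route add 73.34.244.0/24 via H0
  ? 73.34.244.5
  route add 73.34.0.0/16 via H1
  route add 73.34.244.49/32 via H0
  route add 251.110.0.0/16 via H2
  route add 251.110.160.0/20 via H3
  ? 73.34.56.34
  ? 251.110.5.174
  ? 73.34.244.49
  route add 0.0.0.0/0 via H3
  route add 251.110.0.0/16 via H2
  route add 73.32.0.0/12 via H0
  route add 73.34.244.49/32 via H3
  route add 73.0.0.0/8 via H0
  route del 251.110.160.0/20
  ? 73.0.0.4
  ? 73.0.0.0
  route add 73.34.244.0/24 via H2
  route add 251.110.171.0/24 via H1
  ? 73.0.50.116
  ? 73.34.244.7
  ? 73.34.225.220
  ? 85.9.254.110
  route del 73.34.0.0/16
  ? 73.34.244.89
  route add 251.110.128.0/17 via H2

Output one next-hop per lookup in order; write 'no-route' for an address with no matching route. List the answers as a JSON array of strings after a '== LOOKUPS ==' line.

Process each operation:
  + 73.34.244.49/32 (H0) depth=32
  - 73.34.244.49/32 clear@32
  + 73.34.244.0/24 (H0) depth=24
  ? 73.34.244.5  path d0:-→d1:-→d2:-→d3:-→d4:-→d5:-→d6:-→d7:-→d8:-→d9:-→d10:-→d11:-→d12:-→d13:-→d14:-→d15:-→d16:-→d17:-→d18:-→d19:-→d20:-→d21:-→d22:-→d23:-→d24:H0→d25:-→d26:-  best=H0
  + 73.34.0.0/16 (H1) depth=16
  + 73.34.244.49/32 (H0) depth=32
  + 251.110.0.0/16 (H2) depth=16
  + 251.110.160.0/20 (H3) depth=20
  ? 73.34.56.34  path d0:-→d1:-→d2:-→d3:-→d4:-→d5:-→d6:-→d7:-→d8:-→d9:-→d10:-→d11:-→d12:-→d13:-→d14:-→d15:-→d16:H1  best=H1
  ? 251.110.5.174  path d0:-→d1:-→d2:-→d3:-→d4:-→d5:-→d6:-→d7:-→d8:-→d9:-→d10:-→d11:-→d12:-→d13:-→d14:-→d15:-→d16:H2  best=H2
  ? 73.34.244.49  path d0:-→d1:-→d2:-→d3:-→d4:-→d5:-→d6:-→d7:-→d8:-→d9:-→d10:-→d11:-→d12:-→d13:-→d14:-→d15:-→d16:H1→d17:-→d18:-→d19:-→d20:-→d21:-→d22:-→d23:-→d24:H0→d25:-→d26:-→d27:-→d28:-→d29:-→d30:-→d31:-→d32:H0  best=H0
  + 0.0.0.0/0 (H3) depth=0
  + 251.110.0.0/16 (H2) depth=16
  + 73.32.0.0/12 (H0) depth=12
  + 73.34.244.49/32 (H3) depth=32
  + 73.0.0.0/8 (H0) depth=8
  - 251.110.160.0/20 clear@20
  ? 73.0.0.4  path d0:H3→d1:-→d2:-→d3:-→d4:-→d5:-→d6:-→d7:-→d8:H0→d9:-→d10:-  best=H0
  ? 73.0.0.0  path d0:H3→d1:-→d2:-→d3:-→d4:-→d5:-→d6:-→d7:-→d8:H0→d9:-→d10:-  best=H0
  + 73.34.244.0/24 (H2) depth=24
  + 251.110.171.0/24 (H1) depth=24
  ? 73.0.50.116  path d0:H3→d1:-→d2:-→d3:-→d4:-→d5:-→d6:-→d7:-→d8:H0→d9:-→d10:-  best=H0
  ? 73.34.244.7  path d0:H3→d1:-→d2:-→d3:-→d4:-→d5:-→d6:-→d7:-→d8:H0→d9:-→d10:-→d11:-→d12:H0→d13:-→d14:-→d15:-→d16:H1→d17:-→d18:-→d19:-→d20:-→d21:-→d22:-→d23:-→d24:H2→d25:-→d26:-  best=H2
  ? 73.34.225.220  path d0:H3→d1:-→d2:-→d3:-→d4:-→d5:-→d6:-→d7:-→d8:H0→d9:-→d10:-→d11:-→d12:H0→d13:-→d14:-→d15:-→d16:H1→d17:-→d18:-→d19:-  best=H1
  ? 85.9.254.110  path d0:H3→d1:-→d2:-→d3:-  best=H3
  - 73.34.0.0/16 clear@16
  ? 73.34.244.89  path d0:H3→d1:-→d2:-→d3:-→d4:-→d5:-→d6:-→d7:-→d8:H0→d9:-→d10:-→d11:-→d12:H0→d13:-→d14:-→d15:-→d16:-→d17:-→d18:-→d19:-→d20:-→d21:-→d22:-→d23:-→d24:H2→d25:-  best=H2
  + 251.110.128.0/17 (H2) depth=17

== LOOKUPS ==
["H0","H1","H2","H0","H0","H0","H0","H2","H1","H3","H2"]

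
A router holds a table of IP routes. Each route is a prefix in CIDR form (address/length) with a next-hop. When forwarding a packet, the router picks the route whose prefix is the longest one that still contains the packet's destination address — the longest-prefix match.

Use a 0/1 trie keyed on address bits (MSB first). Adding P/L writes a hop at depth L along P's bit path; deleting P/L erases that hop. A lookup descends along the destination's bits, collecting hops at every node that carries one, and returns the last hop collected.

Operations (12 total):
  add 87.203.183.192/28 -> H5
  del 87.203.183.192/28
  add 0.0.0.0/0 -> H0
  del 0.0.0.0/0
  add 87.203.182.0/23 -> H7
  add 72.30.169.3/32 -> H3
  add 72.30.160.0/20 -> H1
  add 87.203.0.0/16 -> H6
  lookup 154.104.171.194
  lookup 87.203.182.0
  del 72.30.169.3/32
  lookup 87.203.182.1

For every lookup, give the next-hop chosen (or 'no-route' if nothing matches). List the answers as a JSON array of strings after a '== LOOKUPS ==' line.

Process each operation:
  add 87.203.183.192/28 -> H5 at depth 28
  del 87.203.183.192/28 (clear depth 28)
  add 0.0.0.0/0 -> H0 at depth 0
  del 0.0.0.0/0 (clear depth 0)
  add 87.203.182.0/23 -> H7 at depth 23
  add 72.30.169.3/32 -> H3 at depth 32
  add 72.30.160.0/20 -> H1 at depth 20
  add 87.203.0.0/16 -> H6 at depth 16
  Q 154.104.171.194: descend ε ; hops seen [∅] ; pick no-route
  Q 87.203.182.0: descend 01010111110010111011011 ; hops seen [H6,H7] ; pick H7
  del 72.30.169.3/32 (clear depth 32)
  Q 87.203.182.1: descend 01010111110010111011011 ; hops seen [H6,H7] ; pick H7

== LOOKUPS ==
["no-route","H7","H7"]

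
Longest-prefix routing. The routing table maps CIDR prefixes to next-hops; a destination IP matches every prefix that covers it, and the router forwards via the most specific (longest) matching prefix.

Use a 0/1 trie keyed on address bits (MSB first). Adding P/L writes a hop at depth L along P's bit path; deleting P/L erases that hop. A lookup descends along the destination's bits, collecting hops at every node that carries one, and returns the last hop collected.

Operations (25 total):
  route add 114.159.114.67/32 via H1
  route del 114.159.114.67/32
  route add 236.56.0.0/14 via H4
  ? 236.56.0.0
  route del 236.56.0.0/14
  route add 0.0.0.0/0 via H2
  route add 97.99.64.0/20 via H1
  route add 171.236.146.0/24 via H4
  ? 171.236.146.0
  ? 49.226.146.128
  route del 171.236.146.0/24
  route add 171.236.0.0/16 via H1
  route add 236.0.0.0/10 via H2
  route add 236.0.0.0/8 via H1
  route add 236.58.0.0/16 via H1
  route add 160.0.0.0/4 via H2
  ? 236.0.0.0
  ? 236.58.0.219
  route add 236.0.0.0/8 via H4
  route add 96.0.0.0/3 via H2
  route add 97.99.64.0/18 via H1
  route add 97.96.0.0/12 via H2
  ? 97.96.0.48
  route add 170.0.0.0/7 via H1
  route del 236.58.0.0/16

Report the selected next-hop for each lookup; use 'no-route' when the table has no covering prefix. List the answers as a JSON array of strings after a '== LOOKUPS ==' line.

Process each operation:
  + 114.159.114.67/32 (H1) depth=32
  del 114.159.114.67/32 (clear depth 32)
  + 236.56.0.0/14 (H4) depth=14
  lookup 236.56.0.0: bits 11101100001110 walk d0:-→d1:-→d2:-→d3:-→d4:-→d5:-→d6:-→d7:-→d8:-→d9:-→d10:-→d11:-→d12:-→d13:-→d14:H4 -> H4
  del 236.56.0.0/14 (clear depth 14)
  + 0.0.0.0/0 (H2) depth=0
  + 97.99.64.0/20 (H1) depth=20
  + 171.236.146.0/24 (H4) depth=24
  lookup 171.236.146.0: bits 101010111110110010010010 walk d0:H2→d1:-→d2:-→d3:-→d4:-→d5:-→d6:-→d7:-→d8:-→d9:-→d10:-→d11:-→d12:-→d13:-→d14:-→d15:-→d16:-→d17:-→d18:-→d19:-→d20:-→d21:-→d22:-→d23:-→d24:H4 -> H4
  lookup 49.226.146.128: bits 0 walk d0:H2→d1:- -> H2
  del 171.236.146.0/24 (clear depth 24)
  + 171.236.0.0/16 (H1) depth=16
  + 236.0.0.0/10 (H2) depth=10
  + 236.0.0.0/8 (H1) depth=8
  + 236.58.0.0/16 (H1) depth=16
  + 160.0.0.0/4 (H2) depth=4
  lookup 236.0.0.0: bits 1110110000 walk d0:H2→d1:-→d2:-→d3:-→d4:-→d5:-→d6:-→d7:-→d8:H1→d9:-→d10:H2 -> H2
  lookup 236.58.0.219: bits 1110110000111010 walk d0:H2→d1:-→d2:-→d3:-→d4:-→d5:-→d6:-→d7:-→d8:H1→d9:-→d10:H2→d11:-→d12:-→d13:-→d14:-→d15:-→d16:H1 -> H1
  + 236.0.0.0/8 (H4) depth=8
  + 96.0.0.0/3 (H2) depth=3
  + 97.99.64.0/18 (H1) depth=18
  + 97.96.0.0/12 (H2) depth=12
  lookup 97.96.0.48: bits 01100001011000 walk d0:H2→d1:-→d2:-→d3:H2→d4:-→d5:-→d6:-→d7:-→d8:-→d9:-→d10:-→d11:-→d12:H2→d13:-→d14:- -> H2
  + 170.0.0.0/7 (H1) depth=7
  del 236.58.0.0/16 (clear depth 16)

== LOOKUPS ==
["H4","H4","H2","H2","H1","H2"]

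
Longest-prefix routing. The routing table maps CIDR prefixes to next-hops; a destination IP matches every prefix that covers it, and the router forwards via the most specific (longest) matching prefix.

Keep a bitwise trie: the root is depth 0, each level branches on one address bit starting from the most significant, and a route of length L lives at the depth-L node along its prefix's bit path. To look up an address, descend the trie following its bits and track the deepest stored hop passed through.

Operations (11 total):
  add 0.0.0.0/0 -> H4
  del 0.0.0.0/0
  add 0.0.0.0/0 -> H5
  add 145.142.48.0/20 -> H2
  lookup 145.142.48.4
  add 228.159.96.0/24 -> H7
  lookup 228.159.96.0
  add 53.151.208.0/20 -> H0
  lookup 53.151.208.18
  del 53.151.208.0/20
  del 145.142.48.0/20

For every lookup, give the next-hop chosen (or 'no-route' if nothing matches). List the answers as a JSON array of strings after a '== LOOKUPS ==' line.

Trace:
  + 0.0.0.0/0 (H4) depth=0
  del 0.0.0.0/0 (clear depth 0)
  + 0.0.0.0/0 (H5) depth=0
  + 145.142.48.0/20 (H2) depth=20
  ? 145.142.48.4  path d0:H5→d1:-→d2:-→d3:-→d4:-→d5:-→d6:-→d7:-→d8:-→d9:-→d10:-→d11:-→d12:-→d13:-→d14:-→d15:-→d16:-→d17:-→d18:-→d19:-→d20:H2  best=H2
  + 228.159.96.0/24 (H7) depth=24
  ? 228.159.96.0  path d0:H5→d1:-→d2:-→d3:-→d4:-→d5:-→d6:-→d7:-→d8:-→d9:-→d10:-→d11:-→d12:-→d13:-→d14:-→d15:-→d16:-→d17:-→d18:-→d19:-→d20:-→d21:-→d22:-→d23:-→d24:H7  best=H7
  + 53.151.208.0/20 (H0) depth=20
  ? 53.151.208.18  path d0:H5→d1:-→d2:-→d3:-→d4:-→d5:-→d6:-→d7:-→d8:-→d9:-→d10:-→d11:-→d12:-→d13:-→d14:-→d15:-→d16:-→d17:-→d18:-→d19:-→d20:H0  best=H0
  del 53.151.208.0/20 (clear depth 20)
  del 145.142.48.0/20 (clear depth 20)

== LOOKUPS ==
["H2","H7","H0"]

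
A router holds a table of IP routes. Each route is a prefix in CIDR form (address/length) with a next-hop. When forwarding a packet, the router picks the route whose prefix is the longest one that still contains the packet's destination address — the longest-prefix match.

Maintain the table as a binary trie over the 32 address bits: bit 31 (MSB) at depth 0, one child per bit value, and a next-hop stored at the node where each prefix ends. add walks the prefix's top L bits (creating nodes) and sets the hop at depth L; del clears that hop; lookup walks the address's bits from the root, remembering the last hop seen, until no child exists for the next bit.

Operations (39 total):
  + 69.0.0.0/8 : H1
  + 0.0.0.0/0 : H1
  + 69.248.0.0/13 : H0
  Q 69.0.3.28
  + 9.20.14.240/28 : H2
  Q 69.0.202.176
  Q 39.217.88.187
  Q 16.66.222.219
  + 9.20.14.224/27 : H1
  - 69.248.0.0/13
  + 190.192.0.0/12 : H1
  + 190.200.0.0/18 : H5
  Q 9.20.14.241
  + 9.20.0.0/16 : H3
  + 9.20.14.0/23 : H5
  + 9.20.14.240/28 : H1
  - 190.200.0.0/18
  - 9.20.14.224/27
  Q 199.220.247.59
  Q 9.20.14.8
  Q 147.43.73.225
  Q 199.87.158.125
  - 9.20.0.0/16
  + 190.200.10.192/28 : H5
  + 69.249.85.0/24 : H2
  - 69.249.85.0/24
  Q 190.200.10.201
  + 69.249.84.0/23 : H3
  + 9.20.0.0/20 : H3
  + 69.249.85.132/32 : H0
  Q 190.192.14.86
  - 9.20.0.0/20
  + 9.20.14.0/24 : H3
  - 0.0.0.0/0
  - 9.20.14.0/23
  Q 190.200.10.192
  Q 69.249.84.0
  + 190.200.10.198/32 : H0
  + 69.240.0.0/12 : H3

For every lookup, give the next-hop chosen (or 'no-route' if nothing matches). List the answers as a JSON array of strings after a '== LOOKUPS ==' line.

Trace:
  + 69.0.0.0/8 (H1) depth=8
  + 0.0.0.0/0 (H1) depth=0
  + 69.248.0.0/13 (H0) depth=13
  Q 69.0.3.28: descend 01000101 ; hops seen [H1,H1] ; pick H1
  + 9.20.14.240/28 (H2) depth=28
  Q 69.0.202.176: descend 01000101 ; hops seen [H1,H1] ; pick H1
  Q 39.217.88.187: descend 00 ; hops seen [H1] ; pick H1
  Q 16.66.222.219: descend 000 ; hops seen [H1] ; pick H1
  + 9.20.14.224/27 (H1) depth=27
  - 69.248.0.0/13 clear@13
  + 190.192.0.0/12 (H1) depth=12
  + 190.200.0.0/18 (H5) depth=18
  Q 9.20.14.241: descend 0000100100010100000011101111 ; hops seen [H1,H1,H2] ; pick H2
  + 9.20.0.0/16 (H3) depth=16
  + 9.20.14.0/23 (H5) depth=23
  + 9.20.14.240/28 (H1) depth=28
  - 190.200.0.0/18 clear@18
  - 9.20.14.224/27 clear@27
  Q 199.220.247.59: descend 1 ; hops seen [H1] ; pick H1
  Q 9.20.14.8: descend 000010010001010000001110 ; hops seen [H1,H3,H5] ; pick H5
  Q 147.43.73.225: descend 10 ; hops seen [H1] ; pick H1
  Q 199.87.158.125: descend 1 ; hops seen [H1] ; pick H1
  - 9.20.0.0/16 clear@16
  + 190.200.10.192/28 (H5) depth=28
  + 69.249.85.0/24 (H2) depth=24
  - 69.249.85.0/24 clear@24
  Q 190.200.10.201: descend 1011111011001000000010101100 ; hops seen [H1,H1,H5] ; pick H5
  + 69.249.84.0/23 (H3) depth=23
  + 9.20.0.0/20 (H3) depth=20
  + 69.249.85.132/32 (H0) depth=32
  Q 190.192.14.86: descend 101111101100 ; hops seen [H1,H1] ; pick H1
  - 9.20.0.0/20 clear@20
  + 9.20.14.0/24 (H3) depth=24
  - 0.0.0.0/0 clear@0
  - 9.20.14.0/23 clear@23
  Q 190.200.10.192: descend 1011111011001000000010101100 ; hops seen [H1,H5] ; pick H5
  Q 69.249.84.0: descend 01000101111110010101010 ; hops seen [H1,H3] ; pick H3
  + 190.200.10.198/32 (H0) depth=32
  + 69.240.0.0/12 (H3) depth=12

== LOOKUPS ==
["H1","H1","H1","H1","H2","H1","H5","H1","H1","H5","H1","H5","H3"]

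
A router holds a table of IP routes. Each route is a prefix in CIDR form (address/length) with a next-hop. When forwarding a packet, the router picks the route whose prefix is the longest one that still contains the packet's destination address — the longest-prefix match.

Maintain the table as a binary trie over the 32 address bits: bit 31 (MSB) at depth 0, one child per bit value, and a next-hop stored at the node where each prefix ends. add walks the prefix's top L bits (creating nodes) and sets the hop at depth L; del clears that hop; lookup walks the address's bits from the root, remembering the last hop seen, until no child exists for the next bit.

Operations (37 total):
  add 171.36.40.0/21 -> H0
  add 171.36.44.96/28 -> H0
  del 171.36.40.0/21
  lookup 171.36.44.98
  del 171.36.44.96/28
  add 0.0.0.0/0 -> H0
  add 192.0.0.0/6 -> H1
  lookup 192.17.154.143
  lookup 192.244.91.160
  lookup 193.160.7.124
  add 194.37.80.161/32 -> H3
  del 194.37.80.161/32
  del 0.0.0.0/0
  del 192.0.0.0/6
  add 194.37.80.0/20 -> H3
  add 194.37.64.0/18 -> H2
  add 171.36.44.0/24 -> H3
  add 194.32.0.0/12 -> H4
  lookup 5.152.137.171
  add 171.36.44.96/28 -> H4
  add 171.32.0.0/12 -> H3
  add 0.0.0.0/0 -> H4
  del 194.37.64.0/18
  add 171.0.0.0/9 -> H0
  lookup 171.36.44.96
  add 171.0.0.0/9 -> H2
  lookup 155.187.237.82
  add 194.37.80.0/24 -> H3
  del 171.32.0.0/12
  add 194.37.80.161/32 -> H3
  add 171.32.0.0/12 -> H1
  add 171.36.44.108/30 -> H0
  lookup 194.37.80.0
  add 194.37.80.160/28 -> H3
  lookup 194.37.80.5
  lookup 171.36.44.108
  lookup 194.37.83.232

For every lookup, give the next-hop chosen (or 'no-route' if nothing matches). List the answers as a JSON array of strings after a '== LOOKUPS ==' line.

Process each operation:
  + 171.36.40.0/21 (H0) depth=21
  + 171.36.44.96/28 (H0) depth=28
  del 171.36.40.0/21 (clear depth 21)
  Q 171.36.44.98: descend 1010101100100100001011000110 ; hops seen [H0] ; pick H0
  del 171.36.44.96/28 (clear depth 28)
  + 0.0.0.0/0 (H0) depth=0
  + 192.0.0.0/6 (H1) depth=6
  Q 192.17.154.143: descend 110000 ; hops seen [H0,H1] ; pick H1
  Q 192.244.91.160: descend 110000 ; hops seen [H0,H1] ; pick H1
  Q 193.160.7.124: descend 110000 ; hops seen [H0,H1] ; pick H1
  + 194.37.80.161/32 (H3) depth=32
  del 194.37.80.161/32 (clear depth 32)
  del 0.0.0.0/0 (clear depth 0)
  del 192.0.0.0/6 (clear depth 6)
  + 194.37.80.0/20 (H3) depth=20
  + 194.37.64.0/18 (H2) depth=18
  + 171.36.44.0/24 (H3) depth=24
  + 194.32.0.0/12 (H4) depth=12
  Q 5.152.137.171: descend ε ; hops seen [∅] ; pick no-route
  + 171.36.44.96/28 (H4) depth=28
  + 171.32.0.0/12 (H3) depth=12
  + 0.0.0.0/0 (H4) depth=0
  del 194.37.64.0/18 (clear depth 18)
  + 171.0.0.0/9 (H0) depth=9
  Q 171.36.44.96: descend 1010101100100100001011000110 ; hops seen [H4,H0,H3,H3,H4] ; pick H4
  + 171.0.0.0/9 (H2) depth=9
  Q 155.187.237.82: descend 10 ; hops seen [H4] ; pick H4
  + 194.37.80.0/24 (H3) depth=24
  del 171.32.0.0/12 (clear depth 12)
  + 194.37.80.161/32 (H3) depth=32
  + 171.32.0.0/12 (H1) depth=12
  + 171.36.44.108/30 (H0) depth=30
  Q 194.37.80.0: descend 110000100010010101010000 ; hops seen [H4,H4,H3,H3] ; pick H3
  + 194.37.80.160/28 (H3) depth=28
  Q 194.37.80.5: descend 110000100010010101010000 ; hops seen [H4,H4,H3,H3] ; pick H3
  Q 171.36.44.108: descend 101010110010010000101100011011 ; hops seen [H4,H2,H1,H3,H4,H0] ; pick H0
  Q 194.37.83.232: descend 1100001000100101010100 ; hops seen [H4,H4,H3] ; pick H3

== LOOKUPS ==
["H0","H1","H1","H1","no-route","H4","H4","H3","H3","H0","H3"]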